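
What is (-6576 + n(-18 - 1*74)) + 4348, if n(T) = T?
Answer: -2320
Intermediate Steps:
(-6576 + n(-18 - 1*74)) + 4348 = (-6576 + (-18 - 1*74)) + 4348 = (-6576 + (-18 - 74)) + 4348 = (-6576 - 92) + 4348 = -6668 + 4348 = -2320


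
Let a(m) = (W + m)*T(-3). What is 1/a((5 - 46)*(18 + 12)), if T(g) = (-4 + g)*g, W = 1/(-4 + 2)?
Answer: -2/51681 ≈ -3.8699e-5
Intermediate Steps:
W = -½ (W = 1/(-2) = -½ ≈ -0.50000)
T(g) = g*(-4 + g)
a(m) = -21/2 + 21*m (a(m) = (-½ + m)*(-3*(-4 - 3)) = (-½ + m)*(-3*(-7)) = (-½ + m)*21 = -21/2 + 21*m)
1/a((5 - 46)*(18 + 12)) = 1/(-21/2 + 21*((5 - 46)*(18 + 12))) = 1/(-21/2 + 21*(-41*30)) = 1/(-21/2 + 21*(-1230)) = 1/(-21/2 - 25830) = 1/(-51681/2) = -2/51681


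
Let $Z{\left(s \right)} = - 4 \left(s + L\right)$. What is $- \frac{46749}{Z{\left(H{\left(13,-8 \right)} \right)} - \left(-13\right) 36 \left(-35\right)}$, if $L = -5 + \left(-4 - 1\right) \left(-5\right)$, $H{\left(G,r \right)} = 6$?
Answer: $\frac{46749}{16484} \approx 2.836$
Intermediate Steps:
$L = 20$ ($L = -5 + \left(-4 - 1\right) \left(-5\right) = -5 - -25 = -5 + 25 = 20$)
$Z{\left(s \right)} = -80 - 4 s$ ($Z{\left(s \right)} = - 4 \left(s + 20\right) = - 4 \left(20 + s\right) = -80 - 4 s$)
$- \frac{46749}{Z{\left(H{\left(13,-8 \right)} \right)} - \left(-13\right) 36 \left(-35\right)} = - \frac{46749}{\left(-80 - 24\right) - \left(-13\right) 36 \left(-35\right)} = - \frac{46749}{\left(-80 - 24\right) - \left(-468\right) \left(-35\right)} = - \frac{46749}{-104 - 16380} = - \frac{46749}{-16484} = \left(-46749\right) \left(- \frac{1}{16484}\right) = \frac{46749}{16484}$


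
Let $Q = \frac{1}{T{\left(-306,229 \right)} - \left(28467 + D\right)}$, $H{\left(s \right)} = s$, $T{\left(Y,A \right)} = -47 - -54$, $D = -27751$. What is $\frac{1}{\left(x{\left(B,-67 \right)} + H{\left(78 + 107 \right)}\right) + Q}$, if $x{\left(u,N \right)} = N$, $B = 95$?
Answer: $\frac{709}{83661} \approx 0.0084747$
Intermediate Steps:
$T{\left(Y,A \right)} = 7$ ($T{\left(Y,A \right)} = -47 + 54 = 7$)
$Q = - \frac{1}{709}$ ($Q = \frac{1}{7 - 716} = \frac{1}{-709} = - \frac{1}{709} \approx -0.0014104$)
$\frac{1}{\left(x{\left(B,-67 \right)} + H{\left(78 + 107 \right)}\right) + Q} = \frac{1}{\left(-67 + \left(78 + 107\right)\right) - \frac{1}{709}} = \frac{1}{\left(-67 + 185\right) - \frac{1}{709}} = \frac{1}{118 - \frac{1}{709}} = \frac{1}{\frac{83661}{709}} = \frac{709}{83661}$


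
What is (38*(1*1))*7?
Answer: 266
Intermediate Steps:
(38*(1*1))*7 = (38*1)*7 = 38*7 = 266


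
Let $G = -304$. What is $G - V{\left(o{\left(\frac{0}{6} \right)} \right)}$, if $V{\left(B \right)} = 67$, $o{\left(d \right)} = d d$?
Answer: $-371$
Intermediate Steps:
$o{\left(d \right)} = d^{2}$
$G - V{\left(o{\left(\frac{0}{6} \right)} \right)} = -304 - 67 = -371$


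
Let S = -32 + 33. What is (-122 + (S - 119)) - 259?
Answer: -499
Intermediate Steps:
S = 1
(-122 + (S - 119)) - 259 = (-122 + (1 - 119)) - 259 = (-122 - 118) - 259 = -240 - 259 = -499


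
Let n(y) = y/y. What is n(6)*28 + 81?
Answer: 109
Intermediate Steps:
n(y) = 1
n(6)*28 + 81 = 1*28 + 81 = 28 + 81 = 109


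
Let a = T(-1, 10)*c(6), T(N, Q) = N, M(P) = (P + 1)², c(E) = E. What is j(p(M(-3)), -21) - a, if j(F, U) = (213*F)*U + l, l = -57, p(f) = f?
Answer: -17943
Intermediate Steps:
M(P) = (1 + P)²
j(F, U) = -57 + 213*F*U (j(F, U) = (213*F)*U - 57 = 213*F*U - 57 = -57 + 213*F*U)
a = -6 (a = -1*6 = -6)
j(p(M(-3)), -21) - a = (-57 + 213*(1 - 3)²*(-21)) - 1*(-6) = (-57 + 213*(-2)²*(-21)) + 6 = (-57 + 213*4*(-21)) + 6 = (-57 - 17892) + 6 = -17949 + 6 = -17943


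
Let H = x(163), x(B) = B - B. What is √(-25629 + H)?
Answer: I*√25629 ≈ 160.09*I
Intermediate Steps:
x(B) = 0
H = 0
√(-25629 + H) = √(-25629 + 0) = √(-25629) = I*√25629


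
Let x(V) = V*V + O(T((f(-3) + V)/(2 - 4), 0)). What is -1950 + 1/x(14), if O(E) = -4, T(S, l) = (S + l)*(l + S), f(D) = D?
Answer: -374399/192 ≈ -1950.0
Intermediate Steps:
T(S, l) = (S + l)² (T(S, l) = (S + l)*(S + l) = (S + l)²)
x(V) = -4 + V² (x(V) = V*V - 4 = V² - 4 = -4 + V²)
-1950 + 1/x(14) = -1950 + 1/(-4 + 14²) = -1950 + 1/(-4 + 196) = -1950 + 1/192 = -374399/192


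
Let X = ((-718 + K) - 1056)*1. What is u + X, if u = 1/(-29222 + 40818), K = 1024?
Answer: -8696999/11596 ≈ -750.00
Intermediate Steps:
u = 1/11596 ≈ 8.6237e-5
X = -750 (X = ((-718 + 1024) - 1056)*1 = (306 - 1056)*1 = -750*1 = -750)
u + X = 1/11596 - 750 = -8696999/11596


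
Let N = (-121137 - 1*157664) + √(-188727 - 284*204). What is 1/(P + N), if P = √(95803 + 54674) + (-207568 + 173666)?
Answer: 1/(-312703 + √150477 + 3*I*√27407) ≈ -3.2019e-6 - 5.092e-9*I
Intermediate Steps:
P = -33902 + √150477 (P = √150477 - 33902 = -33902 + √150477 ≈ -33514.)
N = -278801 + 3*I*√27407 (N = (-121137 - 157664) + √(-188727 - 57936) = -278801 + √(-246663) = -278801 + 3*I*√27407 ≈ -2.788e+5 + 496.65*I)
1/(P + N) = 1/((-33902 + √150477) + (-278801 + 3*I*√27407)) = 1/(-312703 + √150477 + 3*I*√27407)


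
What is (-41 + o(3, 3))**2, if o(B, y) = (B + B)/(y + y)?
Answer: 1600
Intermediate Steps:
o(B, y) = B/y (o(B, y) = (2*B)/((2*y)) = (2*B)*(1/(2*y)) = B/y)
(-41 + o(3, 3))**2 = (-41 + 3/3)**2 = (-41 + 3*(1/3))**2 = (-41 + 1)**2 = (-40)**2 = 1600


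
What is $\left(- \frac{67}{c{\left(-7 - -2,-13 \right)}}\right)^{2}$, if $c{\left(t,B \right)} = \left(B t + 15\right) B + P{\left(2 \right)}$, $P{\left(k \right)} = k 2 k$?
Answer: $\frac{4489}{1065024} \approx 0.0042149$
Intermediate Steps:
$P{\left(k \right)} = 2 k^{2}$ ($P{\left(k \right)} = 2 k k = 2 k^{2}$)
$c{\left(t,B \right)} = 8 + B \left(15 + B t\right)$ ($c{\left(t,B \right)} = \left(B t + 15\right) B + 2 \cdot 2^{2} = \left(15 + B t\right) B + 2 \cdot 4 = B \left(15 + B t\right) + 8 = 8 + B \left(15 + B t\right)$)
$\left(- \frac{67}{c{\left(-7 - -2,-13 \right)}}\right)^{2} = \left(- \frac{67}{8 + 15 \left(-13\right) + \left(-7 - -2\right) \left(-13\right)^{2}}\right)^{2} = \left(- \frac{67}{8 - 195 + \left(-7 + 2\right) 169}\right)^{2} = \left(- \frac{67}{8 - 195 - 845}\right)^{2} = \left(- \frac{67}{-1032}\right)^{2} = \left(\left(-67\right) \left(- \frac{1}{1032}\right)\right)^{2} = \left(\frac{67}{1032}\right)^{2} = \frac{4489}{1065024}$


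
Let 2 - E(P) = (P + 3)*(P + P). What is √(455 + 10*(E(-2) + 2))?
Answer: √535 ≈ 23.130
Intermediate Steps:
E(P) = 2 - 2*P*(3 + P) (E(P) = 2 - (P + 3)*(P + P) = 2 - (3 + P)*2*P = 2 - 2*P*(3 + P))
√(455 + 10*(E(-2) + 2)) = √(455 + 10*((2 - 6*(-2) - 2*(-2)²) + 2)) = √(455 + 10*((2 + 12 - 2*4) + 2)) = √(455 + 10*((2 + 12 - 8) + 2)) = √(455 + 10*(6 + 2)) = √(455 + 10*8) = √(455 + 80) = √535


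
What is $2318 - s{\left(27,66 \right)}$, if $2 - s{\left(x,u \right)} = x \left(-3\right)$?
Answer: $2235$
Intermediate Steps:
$s{\left(x,u \right)} = 2 + 3 x$ ($s{\left(x,u \right)} = 2 - x \left(-3\right) = 2 - - 3 x = 2 + 3 x$)
$2318 - s{\left(27,66 \right)} = 2318 - \left(2 + 3 \cdot 27\right) = 2318 - \left(2 + 81\right) = 2318 - 83 = 2235$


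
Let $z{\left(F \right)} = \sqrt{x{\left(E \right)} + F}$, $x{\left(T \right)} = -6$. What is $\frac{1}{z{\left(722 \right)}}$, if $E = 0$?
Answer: $\frac{\sqrt{179}}{358} \approx 0.037372$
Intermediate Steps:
$z{\left(F \right)} = \sqrt{-6 + F}$
$\frac{1}{z{\left(722 \right)}} = \frac{1}{\sqrt{-6 + 722}} = \frac{1}{\sqrt{716}} = \frac{1}{2 \sqrt{179}} = \frac{\sqrt{179}}{358}$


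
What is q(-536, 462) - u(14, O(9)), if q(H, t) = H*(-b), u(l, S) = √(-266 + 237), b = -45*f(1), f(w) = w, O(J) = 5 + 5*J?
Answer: -24120 - I*√29 ≈ -24120.0 - 5.3852*I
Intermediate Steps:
b = -45 (b = -45*1 = -45)
u(l, S) = I*√29 (u(l, S) = √(-29) = I*√29)
q(H, t) = 45*H (q(H, t) = H*(-1*(-45)) = H*45 = 45*H)
q(-536, 462) - u(14, O(9)) = 45*(-536) - I*√29 = -24120 - I*√29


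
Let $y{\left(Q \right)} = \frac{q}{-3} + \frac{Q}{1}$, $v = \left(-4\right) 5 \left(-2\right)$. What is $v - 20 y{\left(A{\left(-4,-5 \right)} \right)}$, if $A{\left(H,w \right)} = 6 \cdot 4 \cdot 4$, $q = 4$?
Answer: $- \frac{5560}{3} \approx -1853.3$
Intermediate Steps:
$v = 40$ ($v = \left(-20\right) \left(-2\right) = 40$)
$A{\left(H,w \right)} = 96$ ($A{\left(H,w \right)} = 24 \cdot 4 = 96$)
$y{\left(Q \right)} = - \frac{4}{3} + Q$ ($y{\left(Q \right)} = \frac{4}{-3} + \frac{Q}{1} = 4 \left(- \frac{1}{3}\right) + Q 1 = - \frac{4}{3} + Q$)
$v - 20 y{\left(A{\left(-4,-5 \right)} \right)} = 40 - 20 \left(- \frac{4}{3} + 96\right) = 40 - \frac{5680}{3} = - \frac{5560}{3}$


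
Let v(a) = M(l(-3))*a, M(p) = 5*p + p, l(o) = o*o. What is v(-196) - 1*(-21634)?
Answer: 11050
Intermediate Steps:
l(o) = o²
M(p) = 6*p
v(a) = 54*a (v(a) = (6*(-3)²)*a = (6*9)*a = 54*a)
v(-196) - 1*(-21634) = 54*(-196) - 1*(-21634) = -10584 + 21634 = 11050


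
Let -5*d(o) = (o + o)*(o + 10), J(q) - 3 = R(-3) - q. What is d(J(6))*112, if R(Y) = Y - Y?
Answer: 4704/5 ≈ 940.80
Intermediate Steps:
R(Y) = 0
J(q) = 3 - q (J(q) = 3 + (0 - q) = 3 - q)
d(o) = -2*o*(10 + o)/5 (d(o) = -(o + o)*(o + 10)/5 = -2*o*(10 + o)/5)
d(J(6))*112 = -2*(3 - 1*6)*(10 + (3 - 1*6))/5*112 = -2*(3 - 6)*(10 + (3 - 6))/5*112 = -2/5*(-3)*(10 - 3)*112 = -2/5*(-3)*7*112 = (42/5)*112 = 4704/5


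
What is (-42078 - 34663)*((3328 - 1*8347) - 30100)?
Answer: 2695067179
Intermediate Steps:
(-42078 - 34663)*((3328 - 1*8347) - 30100) = -76741*((3328 - 8347) - 30100) = -76741*(-5019 - 30100) = -76741*(-35119) = 2695067179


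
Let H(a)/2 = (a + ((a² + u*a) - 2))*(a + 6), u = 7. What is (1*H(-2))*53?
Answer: -5936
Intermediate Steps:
H(a) = 2*(6 + a)*(-2 + a² + 8*a) (H(a) = 2*((a + ((a² + 7*a) - 2))*(a + 6)) = 2*((a + (-2 + a² + 7*a))*(6 + a)) = 2*((-2 + a² + 8*a)*(6 + a)) = 2*((6 + a)*(-2 + a² + 8*a)) = 2*(6 + a)*(-2 + a² + 8*a))
(1*H(-2))*53 = (1*(-24 + 2*(-2)³ + 28*(-2)² + 92*(-2)))*53 = (1*(-24 + 2*(-8) + 28*4 - 184))*53 = (1*(-24 - 16 + 112 - 184))*53 = (1*(-112))*53 = -112*53 = -5936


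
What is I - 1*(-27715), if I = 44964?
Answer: 72679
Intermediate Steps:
I - 1*(-27715) = 44964 - 1*(-27715) = 44964 + 27715 = 72679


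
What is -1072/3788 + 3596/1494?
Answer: 1502510/707409 ≈ 2.1240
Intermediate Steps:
-1072/3788 + 3596/1494 = -1072*1/3788 + 3596*(1/1494) = -268/947 + 1798/747 = 1502510/707409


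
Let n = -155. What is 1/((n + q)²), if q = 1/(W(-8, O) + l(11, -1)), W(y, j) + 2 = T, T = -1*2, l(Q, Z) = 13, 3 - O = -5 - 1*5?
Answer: 81/1943236 ≈ 4.1683e-5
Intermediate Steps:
O = 13 (O = 3 - (-5 - 1*5) = 3 - (-5 - 5) = 3 - 1*(-10) = 3 + 10 = 13)
T = -2
W(y, j) = -4 (W(y, j) = -2 - 2 = -4)
q = ⅑ (q = 1/(-4 + 13) = 1/9 = ⅑ ≈ 0.11111)
1/((n + q)²) = 1/((-155 + ⅑)²) = 1/((-1394/9)²) = 1/(1943236/81) = 81/1943236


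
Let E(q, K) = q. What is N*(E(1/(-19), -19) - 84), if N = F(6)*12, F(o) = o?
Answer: -114984/19 ≈ -6051.8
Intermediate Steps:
N = 72 (N = 6*12 = 72)
N*(E(1/(-19), -19) - 84) = 72*(1/(-19) - 84) = 72*(-1/19 - 84) = 72*(-1597/19) = -114984/19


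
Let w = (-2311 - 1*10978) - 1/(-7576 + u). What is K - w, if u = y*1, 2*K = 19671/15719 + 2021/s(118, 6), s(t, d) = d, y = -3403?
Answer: 27870889762415/2070946812 ≈ 13458.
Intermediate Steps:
K = 31886125/188628 (K = (19671/15719 + 2021/6)/2 = (½)*(31886125/94314) = 31886125/188628 ≈ 169.04)
u = -3403 (u = -3403*1 = -3403)
w = -145899930/10979 (w = (-2311 - 1*10978) - 1/(-7576 - 3403) = (-2311 - 10978) - 1/(-10979) = -13289 - 1*(-1/10979) = -13289 + 1/10979 = -145899930/10979 ≈ -13289.)
K - w = 31886125/188628 - 1*(-145899930/10979) = 31886125/188628 + 145899930/10979 = 27870889762415/2070946812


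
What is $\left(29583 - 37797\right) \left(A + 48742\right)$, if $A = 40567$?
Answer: $-733584126$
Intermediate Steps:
$\left(29583 - 37797\right) \left(A + 48742\right) = \left(29583 - 37797\right) \left(40567 + 48742\right) = \left(-8214\right) 89309 = -733584126$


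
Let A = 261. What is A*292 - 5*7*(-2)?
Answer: 76282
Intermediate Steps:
A*292 - 5*7*(-2) = 261*292 - 5*7*(-2) = 76212 - 35*(-2) = 76212 + 70 = 76282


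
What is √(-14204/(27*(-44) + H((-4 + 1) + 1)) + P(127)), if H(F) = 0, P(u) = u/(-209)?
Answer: 2*√10038270/1881 ≈ 3.3688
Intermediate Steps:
P(u) = -u/209 (P(u) = u*(-1/209) = -u/209)
√(-14204/(27*(-44) + H((-4 + 1) + 1)) + P(127)) = √(-14204/(27*(-44) + 0) - 1/209*127) = √(-14204/(-1188 + 0) - 127/209) = √(-14204/(-1188) - 127/209) = √(-14204*(-1/1188) - 127/209) = √(3551/297 - 127/209) = √(64040/5643) = 2*√10038270/1881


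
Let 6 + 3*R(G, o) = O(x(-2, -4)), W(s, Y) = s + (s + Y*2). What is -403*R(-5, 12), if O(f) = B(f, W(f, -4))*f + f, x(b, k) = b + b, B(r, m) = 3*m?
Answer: -73346/3 ≈ -24449.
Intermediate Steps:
W(s, Y) = 2*Y + 2*s (W(s, Y) = s + (s + 2*Y) = 2*Y + 2*s)
x(b, k) = 2*b
O(f) = f + f*(-24 + 6*f) (O(f) = (3*(2*(-4) + 2*f))*f + f = (3*(-8 + 2*f))*f + f = (-24 + 6*f)*f + f = f*(-24 + 6*f) + f = f + f*(-24 + 6*f))
R(G, o) = 182/3 (R(G, o) = -2 + ((2*(-2))*(-23 + 6*(2*(-2))))/3 = -2 + (-4*(-23 + 6*(-4)))/3 = -2 + (-4*(-23 - 24))/3 = -2 + (-4*(-47))/3 = -2 + (⅓)*188 = -2 + 188/3 = 182/3)
-403*R(-5, 12) = -403*182/3 = -73346/3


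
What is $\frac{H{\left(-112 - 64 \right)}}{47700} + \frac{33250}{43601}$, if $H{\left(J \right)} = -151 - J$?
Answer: $\frac{63484601}{83190708} \approx 0.76312$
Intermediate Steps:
$\frac{H{\left(-112 - 64 \right)}}{47700} + \frac{33250}{43601} = \frac{-151 - \left(-112 - 64\right)}{47700} + \frac{33250}{43601} = \left(-151 - -176\right) \frac{1}{47700} + 33250 \cdot \frac{1}{43601} = \left(-151 + 176\right) \frac{1}{47700} + \frac{33250}{43601} = 25 \cdot \frac{1}{47700} + \frac{33250}{43601} = \frac{1}{1908} + \frac{33250}{43601} = \frac{63484601}{83190708}$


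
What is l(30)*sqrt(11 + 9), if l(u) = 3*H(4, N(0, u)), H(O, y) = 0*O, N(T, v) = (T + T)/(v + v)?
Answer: 0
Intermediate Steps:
N(T, v) = T/v (N(T, v) = (2*T)/((2*v)) = (2*T)*(1/(2*v)) = T/v)
H(O, y) = 0
l(u) = 0 (l(u) = 3*0 = 0)
l(30)*sqrt(11 + 9) = 0*sqrt(11 + 9) = 0*sqrt(20) = 0*(2*sqrt(5)) = 0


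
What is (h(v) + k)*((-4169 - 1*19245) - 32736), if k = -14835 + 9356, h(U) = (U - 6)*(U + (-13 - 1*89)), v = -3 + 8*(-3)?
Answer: 68615300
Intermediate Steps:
v = -27 (v = -3 - 24 = -27)
h(U) = (-102 + U)*(-6 + U) (h(U) = (-6 + U)*(U + (-13 - 89)) = (-6 + U)*(U - 102) = (-6 + U)*(-102 + U) = (-102 + U)*(-6 + U))
k = -5479
(h(v) + k)*((-4169 - 1*19245) - 32736) = ((612 + (-27)² - 108*(-27)) - 5479)*((-4169 - 1*19245) - 32736) = ((612 + 729 + 2916) - 5479)*((-4169 - 19245) - 32736) = (4257 - 5479)*(-23414 - 32736) = -1222*(-56150) = 68615300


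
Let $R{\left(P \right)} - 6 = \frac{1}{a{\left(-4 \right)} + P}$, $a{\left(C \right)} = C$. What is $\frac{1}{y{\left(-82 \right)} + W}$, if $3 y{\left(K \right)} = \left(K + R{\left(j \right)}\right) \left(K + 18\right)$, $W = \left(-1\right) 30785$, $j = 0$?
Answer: $- \frac{3}{87475} \approx -3.4295 \cdot 10^{-5}$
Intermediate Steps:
$W = -30785$
$R{\left(P \right)} = 6 + \frac{1}{-4 + P}$
$y{\left(K \right)} = \frac{\left(18 + K\right) \left(\frac{23}{4} + K\right)}{3}$ ($y{\left(K \right)} = \frac{\left(K + \frac{-23 + 6 \cdot 0}{-4 + 0}\right) \left(K + 18\right)}{3} = \frac{\left(K + \frac{-23 + 0}{-4}\right) \left(18 + K\right)}{3} = \frac{\left(K - - \frac{23}{4}\right) \left(18 + K\right)}{3} = \frac{\left(K + \frac{23}{4}\right) \left(18 + K\right)}{3} = \frac{\left(\frac{23}{4} + K\right) \left(18 + K\right)}{3} = \frac{\left(18 + K\right) \left(\frac{23}{4} + K\right)}{3}$)
$\frac{1}{y{\left(-82 \right)} + W} = \frac{1}{\left(\frac{69}{2} + \frac{\left(-82\right)^{2}}{3} + \frac{95}{12} \left(-82\right)\right) - 30785} = \frac{1}{\left(\frac{69}{2} + \frac{1}{3} \cdot 6724 - \frac{3895}{6}\right) - 30785} = \frac{1}{\left(\frac{69}{2} + \frac{6724}{3} - \frac{3895}{6}\right) - 30785} = \frac{1}{\frac{4880}{3} - 30785} = \frac{1}{- \frac{87475}{3}} = - \frac{3}{87475}$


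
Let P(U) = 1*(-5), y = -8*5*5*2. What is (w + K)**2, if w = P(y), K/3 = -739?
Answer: 4937284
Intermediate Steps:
K = -2217 (K = 3*(-739) = -2217)
y = -400 (y = -200*2 = -8*50 = -400)
P(U) = -5
w = -5
(w + K)**2 = (-5 - 2217)**2 = (-2222)**2 = 4937284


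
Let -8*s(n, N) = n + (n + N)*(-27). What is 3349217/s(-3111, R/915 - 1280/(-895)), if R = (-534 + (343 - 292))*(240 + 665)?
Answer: -292560803384/1023611055 ≈ -285.81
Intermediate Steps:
R = -437115 (R = (-534 + 51)*905 = -483*905 = -437115)
s(n, N) = 13*n/4 + 27*N/8 (s(n, N) = -(n + (n + N)*(-27))/8 = -(n + (N + n)*(-27))/8 = -(n + (-27*N - 27*n))/8 = -(-27*N - 26*n)/8 = 13*n/4 + 27*N/8)
3349217/s(-3111, R/915 - 1280/(-895)) = 3349217/((13/4)*(-3111) + 27*(-437115/915 - 1280/(-895))/8) = 3349217/(-40443/4 + 27*(-437115*1/915 - 1280*(-1/895))/8) = 3349217/(-40443/4 + 27*(-29141/61 + 256/179)/8) = 3349217/(-40443/4 + (27/8)*(-5200623/10919)) = 3349217/(-40443/4 - 140416821/87352) = 3349217/(-1023611055/87352) = 3349217*(-87352/1023611055) = -292560803384/1023611055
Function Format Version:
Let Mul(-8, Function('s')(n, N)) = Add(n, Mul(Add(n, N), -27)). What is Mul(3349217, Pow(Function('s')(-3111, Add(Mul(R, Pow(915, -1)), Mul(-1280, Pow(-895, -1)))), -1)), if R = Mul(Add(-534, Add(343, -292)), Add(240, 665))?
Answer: Rational(-292560803384, 1023611055) ≈ -285.81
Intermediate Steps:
R = -437115 (R = Mul(Add(-534, 51), 905) = Mul(-483, 905) = -437115)
Function('s')(n, N) = Add(Mul(Rational(13, 4), n), Mul(Rational(27, 8), N)) (Function('s')(n, N) = Mul(Rational(-1, 8), Add(n, Mul(Add(n, N), -27))) = Mul(Rational(-1, 8), Add(n, Mul(Add(N, n), -27))) = Mul(Rational(-1, 8), Add(n, Add(Mul(-27, N), Mul(-27, n)))) = Mul(Rational(-1, 8), Add(Mul(-27, N), Mul(-26, n))) = Add(Mul(Rational(13, 4), n), Mul(Rational(27, 8), N)))
Mul(3349217, Pow(Function('s')(-3111, Add(Mul(R, Pow(915, -1)), Mul(-1280, Pow(-895, -1)))), -1)) = Mul(3349217, Pow(Add(Mul(Rational(13, 4), -3111), Mul(Rational(27, 8), Add(Mul(-437115, Pow(915, -1)), Mul(-1280, Pow(-895, -1))))), -1)) = Mul(3349217, Pow(Add(Rational(-40443, 4), Mul(Rational(27, 8), Add(Mul(-437115, Rational(1, 915)), Mul(-1280, Rational(-1, 895))))), -1)) = Mul(3349217, Pow(Add(Rational(-40443, 4), Mul(Rational(27, 8), Add(Rational(-29141, 61), Rational(256, 179)))), -1)) = Mul(3349217, Pow(Add(Rational(-40443, 4), Mul(Rational(27, 8), Rational(-5200623, 10919))), -1)) = Mul(3349217, Pow(Add(Rational(-40443, 4), Rational(-140416821, 87352)), -1)) = Mul(3349217, Pow(Rational(-1023611055, 87352), -1)) = Mul(3349217, Rational(-87352, 1023611055)) = Rational(-292560803384, 1023611055)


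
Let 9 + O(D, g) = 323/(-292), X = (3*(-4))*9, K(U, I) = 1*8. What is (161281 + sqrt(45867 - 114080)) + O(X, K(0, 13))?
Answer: 47091101/292 + I*sqrt(68213) ≈ 1.6127e+5 + 261.18*I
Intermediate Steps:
K(U, I) = 8
X = -108 (X = -12*9 = -108)
O(D, g) = -2951/292 (O(D, g) = -9 + 323/(-292) = -9 + 323*(-1/292) = -9 - 323/292 = -2951/292)
(161281 + sqrt(45867 - 114080)) + O(X, K(0, 13)) = (161281 + sqrt(45867 - 114080)) - 2951/292 = (161281 + sqrt(-68213)) - 2951/292 = (161281 + I*sqrt(68213)) - 2951/292 = 47091101/292 + I*sqrt(68213)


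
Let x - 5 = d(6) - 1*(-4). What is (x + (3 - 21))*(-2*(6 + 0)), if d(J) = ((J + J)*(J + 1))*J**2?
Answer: -36180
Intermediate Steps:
d(J) = 2*J**3*(1 + J) (d(J) = ((2*J)*(1 + J))*J**2 = (2*J*(1 + J))*J**2 = 2*J**3*(1 + J))
x = 3033 (x = 5 + (2*6**3*(1 + 6) - 1*(-4)) = 5 + (2*216*7 + 4) = 5 + (3024 + 4) = 5 + 3028 = 3033)
(x + (3 - 21))*(-2*(6 + 0)) = (3033 + (3 - 21))*(-2*(6 + 0)) = (3033 - 18)*(-2*6) = 3015*(-12) = -36180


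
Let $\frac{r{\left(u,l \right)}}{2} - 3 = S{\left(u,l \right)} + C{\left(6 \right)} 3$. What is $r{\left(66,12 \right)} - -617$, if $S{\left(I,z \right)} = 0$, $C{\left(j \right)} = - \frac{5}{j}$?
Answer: $618$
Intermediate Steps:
$r{\left(u,l \right)} = 1$ ($r{\left(u,l \right)} = 6 + 2 \left(0 + - \frac{5}{6} \cdot 3\right) = 6 + 2 \left(0 + \left(-5\right) \frac{1}{6} \cdot 3\right) = 6 + 2 \left(0 - \frac{5}{2}\right) = 6 + 2 \left(- \frac{5}{2}\right) = 6 - 5 = 1$)
$r{\left(66,12 \right)} - -617 = 1 - -617 = 1 + 617 = 618$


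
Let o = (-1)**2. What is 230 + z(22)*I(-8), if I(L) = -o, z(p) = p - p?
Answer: 230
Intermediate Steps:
z(p) = 0
o = 1
I(L) = -1 (I(L) = -1*1 = -1)
230 + z(22)*I(-8) = 230 + 0*(-1) = 230 + 0 = 230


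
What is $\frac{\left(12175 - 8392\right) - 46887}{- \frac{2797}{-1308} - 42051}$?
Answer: $\frac{56380032}{54999911} \approx 1.0251$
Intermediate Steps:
$\frac{\left(12175 - 8392\right) - 46887}{- \frac{2797}{-1308} - 42051} = \frac{3783 - 46887}{\left(-2797\right) \left(- \frac{1}{1308}\right) - 42051} = - \frac{43104}{\frac{2797}{1308} - 42051} = - \frac{43104}{- \frac{54999911}{1308}} = \left(-43104\right) \left(- \frac{1308}{54999911}\right) = \frac{56380032}{54999911}$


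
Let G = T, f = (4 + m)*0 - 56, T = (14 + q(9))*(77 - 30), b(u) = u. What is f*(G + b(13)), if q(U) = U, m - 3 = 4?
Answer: -61264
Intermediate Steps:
m = 7 (m = 3 + 4 = 7)
T = 1081 (T = (14 + 9)*(77 - 30) = 23*47 = 1081)
f = -56 (f = (4 + 7)*0 - 56 = 11*0 - 56 = 0 - 56 = -56)
G = 1081
f*(G + b(13)) = -56*(1081 + 13) = -56*1094 = -61264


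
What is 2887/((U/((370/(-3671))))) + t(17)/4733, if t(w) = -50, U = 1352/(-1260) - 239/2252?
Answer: 3586289628456050/14533378550623 ≈ 246.76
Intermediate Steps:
U = -836461/709380 (U = 1352*(-1/1260) - 239*1/2252 = -338/315 - 239/2252 = -836461/709380 ≈ -1.1791)
2887/((U/((370/(-3671))))) + t(17)/4733 = 2887/((-836461/(709380*(370/(-3671))))) - 50/4733 = 2887/((-836461/(709380*(370*(-1/3671))))) - 50*1/4733 = 2887/((-836461/(709380*(-370/3671)))) - 50/4733 = 2887/((-836461/709380*(-3671/370))) - 50/4733 = 2887/(3070648331/262470600) - 50/4733 = 2887*(262470600/3070648331) - 50/4733 = 757752622200/3070648331 - 50/4733 = 3586289628456050/14533378550623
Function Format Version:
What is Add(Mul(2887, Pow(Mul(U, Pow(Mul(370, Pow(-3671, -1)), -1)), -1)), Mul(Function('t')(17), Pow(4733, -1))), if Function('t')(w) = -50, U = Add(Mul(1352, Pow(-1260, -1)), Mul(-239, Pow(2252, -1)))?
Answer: Rational(3586289628456050, 14533378550623) ≈ 246.76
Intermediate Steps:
U = Rational(-836461, 709380) (U = Add(Mul(1352, Rational(-1, 1260)), Mul(-239, Rational(1, 2252))) = Add(Rational(-338, 315), Rational(-239, 2252)) = Rational(-836461, 709380) ≈ -1.1791)
Add(Mul(2887, Pow(Mul(U, Pow(Mul(370, Pow(-3671, -1)), -1)), -1)), Mul(Function('t')(17), Pow(4733, -1))) = Add(Mul(2887, Pow(Mul(Rational(-836461, 709380), Pow(Mul(370, Pow(-3671, -1)), -1)), -1)), Mul(-50, Pow(4733, -1))) = Add(Mul(2887, Pow(Mul(Rational(-836461, 709380), Pow(Mul(370, Rational(-1, 3671)), -1)), -1)), Mul(-50, Rational(1, 4733))) = Add(Mul(2887, Pow(Mul(Rational(-836461, 709380), Pow(Rational(-370, 3671), -1)), -1)), Rational(-50, 4733)) = Add(Mul(2887, Pow(Mul(Rational(-836461, 709380), Rational(-3671, 370)), -1)), Rational(-50, 4733)) = Add(Mul(2887, Pow(Rational(3070648331, 262470600), -1)), Rational(-50, 4733)) = Add(Mul(2887, Rational(262470600, 3070648331)), Rational(-50, 4733)) = Add(Rational(757752622200, 3070648331), Rational(-50, 4733)) = Rational(3586289628456050, 14533378550623)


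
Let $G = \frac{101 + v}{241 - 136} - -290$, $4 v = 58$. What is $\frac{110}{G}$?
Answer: $\frac{1100}{2911} \approx 0.37788$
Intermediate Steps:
$v = \frac{29}{2}$ ($v = \frac{1}{4} \cdot 58 = \frac{29}{2} \approx 14.5$)
$G = \frac{2911}{10}$ ($G = \frac{101 + \frac{29}{2}}{241 - 136} - -290 = \frac{231}{2 \cdot 105} + 290 = \frac{231}{2} \cdot \frac{1}{105} + 290 = \frac{11}{10} + 290 = \frac{2911}{10} \approx 291.1$)
$\frac{110}{G} = \frac{110}{\frac{2911}{10}} = 110 \cdot \frac{10}{2911} = \frac{1100}{2911}$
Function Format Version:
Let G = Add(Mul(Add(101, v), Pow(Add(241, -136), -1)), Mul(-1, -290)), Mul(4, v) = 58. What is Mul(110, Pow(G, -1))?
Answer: Rational(1100, 2911) ≈ 0.37788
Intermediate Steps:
v = Rational(29, 2) (v = Mul(Rational(1, 4), 58) = Rational(29, 2) ≈ 14.500)
G = Rational(2911, 10) (G = Add(Mul(Add(101, Rational(29, 2)), Pow(Add(241, -136), -1)), Mul(-1, -290)) = Add(Mul(Rational(231, 2), Pow(105, -1)), 290) = Add(Mul(Rational(231, 2), Rational(1, 105)), 290) = Add(Rational(11, 10), 290) = Rational(2911, 10) ≈ 291.10)
Mul(110, Pow(G, -1)) = Mul(110, Pow(Rational(2911, 10), -1)) = Mul(110, Rational(10, 2911)) = Rational(1100, 2911)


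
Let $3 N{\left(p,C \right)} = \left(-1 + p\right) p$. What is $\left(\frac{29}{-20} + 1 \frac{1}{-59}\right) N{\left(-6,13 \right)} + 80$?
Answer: $\frac{35083}{590} \approx 59.463$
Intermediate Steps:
$N{\left(p,C \right)} = \frac{p \left(-1 + p\right)}{3}$ ($N{\left(p,C \right)} = \frac{\left(-1 + p\right) p}{3} = \frac{p \left(-1 + p\right)}{3}$)
$\left(\frac{29}{-20} + 1 \frac{1}{-59}\right) N{\left(-6,13 \right)} + 80 = \left(\frac{29}{-20} + 1 \frac{1}{-59}\right) \frac{1}{3} \left(-6\right) \left(-1 - 6\right) + 80 = \left(29 \left(- \frac{1}{20}\right) + 1 \left(- \frac{1}{59}\right)\right) \frac{1}{3} \left(-6\right) \left(-7\right) + 80 = \left(- \frac{29}{20} - \frac{1}{59}\right) 14 + 80 = \left(- \frac{1731}{1180}\right) 14 + 80 = - \frac{12117}{590} + 80 = \frac{35083}{590}$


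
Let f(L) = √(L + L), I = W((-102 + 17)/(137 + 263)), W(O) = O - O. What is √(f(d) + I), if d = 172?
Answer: 2^(¾)*43^(¼) ≈ 4.3066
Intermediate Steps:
W(O) = 0
I = 0
f(L) = √2*√L (f(L) = √(2*L) = √2*√L)
√(f(d) + I) = √(√2*√172 + 0) = √(√2*(2*√43) + 0) = √(2*√86 + 0) = √(2*√86) = 2^(¾)*43^(¼)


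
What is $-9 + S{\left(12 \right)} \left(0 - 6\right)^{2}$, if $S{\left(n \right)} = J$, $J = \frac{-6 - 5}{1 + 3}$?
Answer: $-108$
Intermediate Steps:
$J = - \frac{11}{4} \approx -2.75$
$S{\left(n \right)} = - \frac{11}{4}$
$-9 + S{\left(12 \right)} \left(0 - 6\right)^{2} = -9 - \frac{11 \left(0 - 6\right)^{2}}{4} = -9 - \frac{11 \left(-6\right)^{2}}{4} = -9 - 99 = -108$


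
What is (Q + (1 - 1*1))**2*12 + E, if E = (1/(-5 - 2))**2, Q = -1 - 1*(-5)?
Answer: 9409/49 ≈ 192.02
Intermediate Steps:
Q = 4 (Q = -1 + 5 = 4)
E = 1/49 (E = (1/(-7))**2 = (-1/7)**2 = 1/49 ≈ 0.020408)
(Q + (1 - 1*1))**2*12 + E = (4 + (1 - 1*1))**2*12 + 1/49 = (4 + (1 - 1))**2*12 + 1/49 = (4 + 0)**2*12 + 1/49 = 4**2*12 + 1/49 = 16*12 + 1/49 = 192 + 1/49 = 9409/49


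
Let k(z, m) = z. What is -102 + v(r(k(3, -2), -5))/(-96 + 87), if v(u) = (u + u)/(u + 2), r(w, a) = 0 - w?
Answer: -308/3 ≈ -102.67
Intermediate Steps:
r(w, a) = -w
v(u) = 2*u/(2 + u) (v(u) = (2*u)/(2 + u) = 2*u/(2 + u))
-102 + v(r(k(3, -2), -5))/(-96 + 87) = -102 + (2*(-1*3)/(2 - 1*3))/(-96 + 87) = -102 + (2*(-3)/(2 - 3))/(-9) = -102 + (2*(-3)/(-1))*(-⅑) = -102 + (2*(-3)*(-1))*(-⅑) = -102 + 6*(-⅑) = -102 - ⅔ = -308/3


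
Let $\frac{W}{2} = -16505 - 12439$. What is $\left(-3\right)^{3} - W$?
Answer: $57861$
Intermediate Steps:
$W = -57888$ ($W = 2 \left(-16505 - 12439\right) = 2 \left(-28944\right) = -57888$)
$\left(-3\right)^{3} - W = \left(-3\right)^{3} - -57888 = -27 + 57888 = 57861$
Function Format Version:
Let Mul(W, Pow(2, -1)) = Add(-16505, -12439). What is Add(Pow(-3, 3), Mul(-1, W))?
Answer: 57861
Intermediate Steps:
W = -57888 (W = Mul(2, Add(-16505, -12439)) = Mul(2, -28944) = -57888)
Add(Pow(-3, 3), Mul(-1, W)) = Add(Pow(-3, 3), Mul(-1, -57888)) = Add(-27, 57888) = 57861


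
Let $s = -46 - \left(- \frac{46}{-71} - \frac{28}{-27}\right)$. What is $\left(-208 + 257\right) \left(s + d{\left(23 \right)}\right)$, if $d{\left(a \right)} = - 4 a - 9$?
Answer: $- \frac{13966421}{1917} \approx -7285.6$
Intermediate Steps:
$d{\left(a \right)} = -9 - 4 a$
$s = - \frac{91412}{1917}$ ($s = -46 - \left(\left(-46\right) \left(- \frac{1}{71}\right) - - \frac{28}{27}\right) = -46 - \left(\frac{46}{71} + \frac{28}{27}\right) = -46 - \frac{3230}{1917} = - \frac{91412}{1917} \approx -47.685$)
$\left(-208 + 257\right) \left(s + d{\left(23 \right)}\right) = \left(-208 + 257\right) \left(- \frac{91412}{1917} - 101\right) = 49 \left(- \frac{91412}{1917} - 101\right) = 49 \left(- \frac{285029}{1917}\right) = - \frac{13966421}{1917}$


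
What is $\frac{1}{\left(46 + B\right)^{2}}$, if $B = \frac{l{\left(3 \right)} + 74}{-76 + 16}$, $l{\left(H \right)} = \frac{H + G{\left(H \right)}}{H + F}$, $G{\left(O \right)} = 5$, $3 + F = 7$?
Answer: $\frac{44100}{88303609} \approx 0.00049941$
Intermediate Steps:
$F = 4$ ($F = -3 + 7 = 4$)
$l{\left(H \right)} = \frac{5 + H}{4 + H}$ ($l{\left(H \right)} = \frac{H + 5}{H + 4} = \frac{5 + H}{4 + H}$)
$B = - \frac{263}{210}$ ($B = \frac{\frac{5 + 3}{4 + 3} + 74}{-76 + 16} = \frac{\frac{1}{7} \cdot 8 + 74}{-60} = \left(\frac{1}{7} \cdot 8 + 74\right) \left(- \frac{1}{60}\right) = \left(\frac{8}{7} + 74\right) \left(- \frac{1}{60}\right) = \frac{526}{7} \left(- \frac{1}{60}\right) = - \frac{263}{210} \approx -1.2524$)
$\frac{1}{\left(46 + B\right)^{2}} = \frac{1}{\left(46 - \frac{263}{210}\right)^{2}} = \frac{1}{\left(\frac{9397}{210}\right)^{2}} = \frac{1}{\frac{88303609}{44100}} = \frac{44100}{88303609}$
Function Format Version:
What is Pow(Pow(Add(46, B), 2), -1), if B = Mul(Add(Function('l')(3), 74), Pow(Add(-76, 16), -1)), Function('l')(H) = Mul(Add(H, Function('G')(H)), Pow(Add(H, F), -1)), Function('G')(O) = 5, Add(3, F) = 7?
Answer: Rational(44100, 88303609) ≈ 0.00049941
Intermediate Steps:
F = 4 (F = Add(-3, 7) = 4)
Function('l')(H) = Mul(Pow(Add(4, H), -1), Add(5, H)) (Function('l')(H) = Mul(Add(H, 5), Pow(Add(H, 4), -1)) = Mul(Add(5, H), Pow(Add(4, H), -1)) = Mul(Pow(Add(4, H), -1), Add(5, H)))
B = Rational(-263, 210) (B = Mul(Add(Mul(Pow(Add(4, 3), -1), Add(5, 3)), 74), Pow(Add(-76, 16), -1)) = Mul(Add(Mul(Pow(7, -1), 8), 74), Pow(-60, -1)) = Mul(Add(Mul(Rational(1, 7), 8), 74), Rational(-1, 60)) = Mul(Add(Rational(8, 7), 74), Rational(-1, 60)) = Mul(Rational(526, 7), Rational(-1, 60)) = Rational(-263, 210) ≈ -1.2524)
Pow(Pow(Add(46, B), 2), -1) = Pow(Pow(Add(46, Rational(-263, 210)), 2), -1) = Pow(Pow(Rational(9397, 210), 2), -1) = Pow(Rational(88303609, 44100), -1) = Rational(44100, 88303609)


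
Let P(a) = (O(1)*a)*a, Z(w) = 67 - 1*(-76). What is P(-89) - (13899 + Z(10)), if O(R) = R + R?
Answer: 1800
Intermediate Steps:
O(R) = 2*R
Z(w) = 143 (Z(w) = 67 + 76 = 143)
P(a) = 2*a**2 (P(a) = ((2*1)*a)*a = (2*a)*a = 2*a**2)
P(-89) - (13899 + Z(10)) = 2*(-89)**2 - (13899 + 143) = 2*7921 - 1*14042 = 15842 - 14042 = 1800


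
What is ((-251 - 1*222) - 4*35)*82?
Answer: -50266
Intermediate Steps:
((-251 - 1*222) - 4*35)*82 = ((-251 - 222) - 140)*82 = (-473 - 140)*82 = -613*82 = -50266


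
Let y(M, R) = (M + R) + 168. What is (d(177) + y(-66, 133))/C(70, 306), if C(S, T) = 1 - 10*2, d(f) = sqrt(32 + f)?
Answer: -235/19 - sqrt(209)/19 ≈ -13.129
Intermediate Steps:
y(M, R) = 168 + M + R
C(S, T) = -19 (C(S, T) = 1 - 5*4 = 1 - 20 = -19)
(d(177) + y(-66, 133))/C(70, 306) = (sqrt(32 + 177) + (168 - 66 + 133))/(-19) = (sqrt(209) + 235)*(-1/19) = (235 + sqrt(209))*(-1/19) = -235/19 - sqrt(209)/19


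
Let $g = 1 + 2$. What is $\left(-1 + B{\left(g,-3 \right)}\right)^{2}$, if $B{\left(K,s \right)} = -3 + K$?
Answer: $1$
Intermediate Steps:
$g = 3$
$\left(-1 + B{\left(g,-3 \right)}\right)^{2} = \left(-1 + \left(-3 + 3\right)\right)^{2} = \left(-1 + 0\right)^{2} = \left(-1\right)^{2} = 1$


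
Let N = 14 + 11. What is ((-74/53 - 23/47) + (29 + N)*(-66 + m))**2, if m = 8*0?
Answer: 78900955829641/6205081 ≈ 1.2716e+7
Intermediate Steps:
N = 25
m = 0
((-74/53 - 23/47) + (29 + N)*(-66 + m))**2 = ((-74/53 - 23/47) + (29 + 25)*(-66 + 0))**2 = ((-74*1/53 - 23*1/47) + 54*(-66))**2 = ((-74/53 - 23/47) - 3564)**2 = (-4697/2491 - 3564)**2 = (-8882621/2491)**2 = 78900955829641/6205081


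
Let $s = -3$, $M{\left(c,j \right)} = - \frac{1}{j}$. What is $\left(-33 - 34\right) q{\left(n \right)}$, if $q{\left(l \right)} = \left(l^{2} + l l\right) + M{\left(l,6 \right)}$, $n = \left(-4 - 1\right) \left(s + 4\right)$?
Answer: $- \frac{20033}{6} \approx -3338.8$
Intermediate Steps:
$n = -5$ ($n = \left(-4 - 1\right) \left(-3 + 4\right) = \left(-5\right) 1 = -5$)
$q{\left(l \right)} = - \frac{1}{6} + 2 l^{2}$ ($q{\left(l \right)} = \left(l^{2} + l l\right) - \frac{1}{6} = \left(l^{2} + l^{2}\right) - \frac{1}{6} = 2 l^{2} - \frac{1}{6} = - \frac{1}{6} + 2 l^{2}$)
$\left(-33 - 34\right) q{\left(n \right)} = \left(-33 - 34\right) \left(- \frac{1}{6} + 2 \left(-5\right)^{2}\right) = - 67 \left(- \frac{1}{6} + 2 \cdot 25\right) = - 67 \left(- \frac{1}{6} + 50\right) = \left(-67\right) \frac{299}{6} = - \frac{20033}{6}$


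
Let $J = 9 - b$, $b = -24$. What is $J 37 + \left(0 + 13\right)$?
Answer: $1234$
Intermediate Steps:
$J = 33$ ($J = 9 - -24 = 9 + 24 = 33$)
$J 37 + \left(0 + 13\right) = 33 \cdot 37 + \left(0 + 13\right) = 1221 + 13 = 1234$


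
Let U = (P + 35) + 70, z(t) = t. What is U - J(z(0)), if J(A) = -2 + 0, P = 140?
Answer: 247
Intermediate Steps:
U = 245 (U = (140 + 35) + 70 = 175 + 70 = 245)
J(A) = -2
U - J(z(0)) = 245 - 1*(-2) = 245 + 2 = 247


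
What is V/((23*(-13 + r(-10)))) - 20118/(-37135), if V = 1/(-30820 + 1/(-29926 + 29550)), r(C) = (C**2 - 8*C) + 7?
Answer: 66642972945214/123013561852905 ≈ 0.54175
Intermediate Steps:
r(C) = 7 + C**2 - 8*C
V = -376/11588321 (V = 1/(-30820 + 1/(-376)) = 1/(-30820 - 1/376) = 1/(-11588321/376) = -376/11588321 ≈ -3.2446e-5)
V/((23*(-13 + r(-10)))) - 20118/(-37135) = -376*1/(23*(-13 + (7 + (-10)**2 - 8*(-10))))/11588321 - 20118/(-37135) = -376*1/(23*(-13 + (7 + 100 + 80)))/11588321 - 20118*(-1/37135) = -376*1/(23*(-13 + 187))/11588321 + 2874/5305 = -376/(11588321*(23*174)) + 2874/5305 = -376/11588321/4002 + 2874/5305 = -376/11588321*1/4002 + 2874/5305 = -188/23188230321 + 2874/5305 = 66642972945214/123013561852905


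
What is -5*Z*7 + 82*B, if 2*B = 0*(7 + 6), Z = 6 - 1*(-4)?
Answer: -350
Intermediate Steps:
Z = 10 (Z = 6 + 4 = 10)
B = 0 (B = (0*(7 + 6))/2 = (0*13)/2 = (1/2)*0 = 0)
-5*Z*7 + 82*B = -5*10*7 + 82*0 = -50*7 + 0 = -350 + 0 = -350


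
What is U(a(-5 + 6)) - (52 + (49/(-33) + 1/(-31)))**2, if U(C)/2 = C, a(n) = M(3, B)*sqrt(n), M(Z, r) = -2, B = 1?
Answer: -2671288852/1046529 ≈ -2552.5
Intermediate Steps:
a(n) = -2*sqrt(n)
U(C) = 2*C
U(a(-5 + 6)) - (52 + (49/(-33) + 1/(-31)))**2 = 2*(-2*sqrt(-5 + 6)) - (52 + (49/(-33) + 1/(-31)))**2 = 2*(-2*sqrt(1)) - (52 + (49*(-1/33) + 1*(-1/31)))**2 = 2*(-2*1) - (52 + (-49/33 - 1/31))**2 = 2*(-2) - (52 - 1552/1023)**2 = -4 - (51644/1023)**2 = -4 - 1*2667102736/1046529 = -4 - 2667102736/1046529 = -2671288852/1046529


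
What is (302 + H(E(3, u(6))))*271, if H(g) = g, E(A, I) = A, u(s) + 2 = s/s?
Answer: 82655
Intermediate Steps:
u(s) = -1 (u(s) = -2 + s/s = -2 + 1 = -1)
(302 + H(E(3, u(6))))*271 = (302 + 3)*271 = 305*271 = 82655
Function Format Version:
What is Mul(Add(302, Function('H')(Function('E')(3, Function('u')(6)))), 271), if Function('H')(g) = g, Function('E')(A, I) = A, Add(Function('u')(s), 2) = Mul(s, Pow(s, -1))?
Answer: 82655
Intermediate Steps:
Function('u')(s) = -1 (Function('u')(s) = Add(-2, Mul(s, Pow(s, -1))) = Add(-2, 1) = -1)
Mul(Add(302, Function('H')(Function('E')(3, Function('u')(6)))), 271) = Mul(Add(302, 3), 271) = Mul(305, 271) = 82655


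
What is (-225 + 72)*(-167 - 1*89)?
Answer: 39168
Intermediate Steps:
(-225 + 72)*(-167 - 1*89) = -153*(-167 - 89) = -153*(-256) = 39168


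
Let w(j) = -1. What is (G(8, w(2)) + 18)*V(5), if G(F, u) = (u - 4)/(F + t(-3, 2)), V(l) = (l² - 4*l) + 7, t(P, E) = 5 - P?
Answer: 849/4 ≈ 212.25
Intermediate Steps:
V(l) = 7 + l² - 4*l
G(F, u) = (-4 + u)/(8 + F) (G(F, u) = (u - 4)/(F + (5 - 1*(-3))) = (-4 + u)/(F + (5 + 3)) = (-4 + u)/(F + 8) = (-4 + u)/(8 + F))
(G(8, w(2)) + 18)*V(5) = ((-4 - 1)/(8 + 8) + 18)*(7 + 5² - 4*5) = (-5/16 + 18)*(7 + 25 - 20) = ((1/16)*(-5) + 18)*12 = (-5/16 + 18)*12 = (283/16)*12 = 849/4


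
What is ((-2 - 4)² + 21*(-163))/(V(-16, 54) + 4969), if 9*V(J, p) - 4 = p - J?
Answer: -30483/44795 ≈ -0.68050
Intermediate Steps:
V(J, p) = 4/9 - J/9 + p/9 (V(J, p) = 4/9 + (p - J)/9 = 4/9 + (-J/9 + p/9) = 4/9 - J/9 + p/9)
((-2 - 4)² + 21*(-163))/(V(-16, 54) + 4969) = ((-2 - 4)² + 21*(-163))/((4/9 - ⅑*(-16) + (⅑)*54) + 4969) = ((-6)² - 3423)/((4/9 + 16/9 + 6) + 4969) = (36 - 3423)/(74/9 + 4969) = -3387/44795/9 = -3387*9/44795 = -30483/44795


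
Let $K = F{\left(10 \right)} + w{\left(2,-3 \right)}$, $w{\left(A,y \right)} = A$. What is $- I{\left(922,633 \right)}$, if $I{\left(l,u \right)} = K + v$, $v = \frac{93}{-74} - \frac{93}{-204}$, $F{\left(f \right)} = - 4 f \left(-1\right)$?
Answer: $- \frac{103657}{2516} \approx -41.199$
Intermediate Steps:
$F{\left(f \right)} = 4 f$
$K = 42$ ($K = 4 \cdot 10 + 2 = 40 + 2 = 42$)
$v = - \frac{2015}{2516}$ ($v = 93 \left(- \frac{1}{74}\right) - - \frac{31}{68} = - \frac{93}{74} + \frac{31}{68} = - \frac{2015}{2516} \approx -0.80087$)
$I{\left(l,u \right)} = \frac{103657}{2516}$ ($I{\left(l,u \right)} = 42 - \frac{2015}{2516} = \frac{103657}{2516}$)
$- I{\left(922,633 \right)} = \left(-1\right) \frac{103657}{2516} = - \frac{103657}{2516}$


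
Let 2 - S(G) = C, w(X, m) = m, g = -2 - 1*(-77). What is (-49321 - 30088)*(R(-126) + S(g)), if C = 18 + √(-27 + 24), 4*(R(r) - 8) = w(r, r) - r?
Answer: 635272 + 79409*I*√3 ≈ 6.3527e+5 + 1.3754e+5*I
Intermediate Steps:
g = 75 (g = -2 + 77 = 75)
R(r) = 8 (R(r) = 8 + (r - r)/4 = 8 + (¼)*0 = 8 + 0 = 8)
C = 18 + I*√3 (C = 18 + √(-3) = 18 + I*√3 ≈ 18.0 + 1.732*I)
S(G) = -16 - I*√3 (S(G) = 2 - (18 + I*√3) = 2 + (-18 - I*√3) = -16 - I*√3)
(-49321 - 30088)*(R(-126) + S(g)) = (-49321 - 30088)*(8 + (-16 - I*√3)) = -79409*(-8 - I*√3) = 635272 + 79409*I*√3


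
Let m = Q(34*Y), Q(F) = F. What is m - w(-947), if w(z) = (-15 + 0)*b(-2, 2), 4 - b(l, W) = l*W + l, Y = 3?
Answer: 252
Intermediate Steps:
b(l, W) = 4 - l - W*l (b(l, W) = 4 - (l*W + l) = 4 - (W*l + l) = 4 - (l + W*l) = 4 + (-l - W*l) = 4 - l - W*l)
m = 102 (m = 34*3 = 102)
w(z) = -150 (w(z) = (-15 + 0)*(4 - 1*(-2) - 1*2*(-2)) = -15*(4 + 2 + 4) = -15*10 = -150)
m - w(-947) = 102 - 1*(-150) = 102 + 150 = 252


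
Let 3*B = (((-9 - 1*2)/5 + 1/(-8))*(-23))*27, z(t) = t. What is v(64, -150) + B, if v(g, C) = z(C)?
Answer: 13251/40 ≈ 331.27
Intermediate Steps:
v(g, C) = C
B = 19251/40 (B = ((((-9 - 1*2)/5 + 1/(-8))*(-23))*27)/3 = ((((-9 - 2)*(1/5) + 1*(-1/8))*(-23))*27)/3 = (((-11*1/5 - 1/8)*(-23))*27)/3 = (((-11/5 - 1/8)*(-23))*27)/3 = (-93/40*(-23)*27)/3 = ((2139/40)*27)/3 = (1/3)*(57753/40) = 19251/40 ≈ 481.27)
v(64, -150) + B = -150 + 19251/40 = 13251/40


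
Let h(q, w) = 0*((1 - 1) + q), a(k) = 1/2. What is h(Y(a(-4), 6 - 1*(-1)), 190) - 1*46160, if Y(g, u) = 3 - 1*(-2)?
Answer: -46160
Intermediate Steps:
a(k) = 1/2
Y(g, u) = 5 (Y(g, u) = 3 + 2 = 5)
h(q, w) = 0 (h(q, w) = 0*(0 + q) = 0*q = 0)
h(Y(a(-4), 6 - 1*(-1)), 190) - 1*46160 = 0 - 1*46160 = 0 - 46160 = -46160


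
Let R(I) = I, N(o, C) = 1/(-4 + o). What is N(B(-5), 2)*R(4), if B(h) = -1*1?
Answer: -4/5 ≈ -0.80000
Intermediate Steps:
B(h) = -1
N(B(-5), 2)*R(4) = 4/(-4 - 1) = 4/(-5) = -1/5*4 = -4/5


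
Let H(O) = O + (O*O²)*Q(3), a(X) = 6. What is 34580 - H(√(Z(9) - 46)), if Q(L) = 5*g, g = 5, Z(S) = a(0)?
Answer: 34580 + 1998*I*√10 ≈ 34580.0 + 6318.2*I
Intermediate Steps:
Z(S) = 6
Q(L) = 25 (Q(L) = 5*5 = 25)
H(O) = O + 25*O³ (H(O) = O + (O*O²)*25 = O + O³*25 = O + 25*O³)
34580 - H(√(Z(9) - 46)) = 34580 - (√(6 - 46) + 25*(√(6 - 46))³) = 34580 - (√(-40) + 25*(√(-40))³) = 34580 - (2*I*√10 + 25*(2*I*√10)³) = 34580 - (2*I*√10 + 25*(-80*I*√10)) = 34580 - (2*I*√10 - 2000*I*√10) = 34580 - (-1998)*I*√10 = 34580 + 1998*I*√10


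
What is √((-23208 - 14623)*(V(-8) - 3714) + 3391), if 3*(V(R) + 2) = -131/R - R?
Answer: √2244416162/4 ≈ 11844.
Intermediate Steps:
V(R) = -2 - 131/(3*R) - R/3 (V(R) = -2 + (-131/R - R)/3 = -2 + (-R - 131/R)/3 = -2 + (-131/(3*R) - R/3) = -2 - 131/(3*R) - R/3)
√((-23208 - 14623)*(V(-8) - 3714) + 3391) = √((-23208 - 14623)*((⅓)*(-131 - 1*(-8)*(6 - 8))/(-8) - 3714) + 3391) = √(-37831*((⅓)*(-⅛)*(-131 - 1*(-8)*(-2)) - 3714) + 3391) = √(-37831*((⅓)*(-⅛)*(-131 - 16) - 3714) + 3391) = √(-37831*((⅓)*(-⅛)*(-147) - 3714) + 3391) = √(-37831*(49/8 - 3714) + 3391) = √(-37831*(-29663/8) + 3391) = √(1122180953/8 + 3391) = √(1122208081/8) = √2244416162/4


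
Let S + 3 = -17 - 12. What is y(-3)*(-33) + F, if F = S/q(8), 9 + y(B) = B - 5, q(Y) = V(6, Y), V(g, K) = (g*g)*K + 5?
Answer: 164341/293 ≈ 560.89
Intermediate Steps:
V(g, K) = 5 + K*g**2 (V(g, K) = g**2*K + 5 = K*g**2 + 5 = 5 + K*g**2)
q(Y) = 5 + 36*Y (q(Y) = 5 + Y*6**2 = 5 + Y*36 = 5 + 36*Y)
S = -32 (S = -3 + (-17 - 12) = -3 - 29 = -32)
y(B) = -14 + B (y(B) = -9 + (B - 5) = -9 + (-5 + B) = -14 + B)
F = -32/293 (F = -32/(5 + 36*8) = -32/(5 + 288) = -32/293 ≈ -0.10922)
y(-3)*(-33) + F = (-14 - 3)*(-33) - 32/293 = -17*(-33) - 32/293 = 561 - 32/293 = 164341/293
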